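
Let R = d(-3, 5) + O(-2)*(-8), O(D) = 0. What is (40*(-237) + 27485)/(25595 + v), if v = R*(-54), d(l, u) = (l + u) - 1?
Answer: 18005/25541 ≈ 0.70494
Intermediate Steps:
d(l, u) = -1 + l + u
R = 1 (R = (-1 - 3 + 5) + 0*(-8) = 1 + 0 = 1)
v = -54 (v = 1*(-54) = -54)
(40*(-237) + 27485)/(25595 + v) = (40*(-237) + 27485)/(25595 - 54) = (-9480 + 27485)/25541 = 18005*(1/25541) = 18005/25541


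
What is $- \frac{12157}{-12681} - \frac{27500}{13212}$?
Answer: $- \frac{580584}{517103} \approx -1.1228$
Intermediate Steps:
$- \frac{12157}{-12681} - \frac{27500}{13212} = \left(-12157\right) \left(- \frac{1}{12681}\right) - \frac{6875}{3303} = \frac{12157}{12681} - \frac{6875}{3303} = - \frac{580584}{517103}$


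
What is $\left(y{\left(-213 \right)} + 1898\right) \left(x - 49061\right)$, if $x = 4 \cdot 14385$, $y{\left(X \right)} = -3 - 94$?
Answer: $15270679$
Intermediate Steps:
$y{\left(X \right)} = -97$
$x = 57540$
$\left(y{\left(-213 \right)} + 1898\right) \left(x - 49061\right) = \left(-97 + 1898\right) \left(57540 - 49061\right) = 1801 \cdot 8479 = 15270679$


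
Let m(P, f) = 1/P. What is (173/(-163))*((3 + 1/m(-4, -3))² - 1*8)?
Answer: 1211/163 ≈ 7.4295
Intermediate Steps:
(173/(-163))*((3 + 1/m(-4, -3))² - 1*8) = (173/(-163))*((3 + 1/1/(-4))² - 1*8) = (173*(-1/163))*((3 + 1/(-¼))² - 8) = -173*((3 + 1*(-4))² - 8)/163 = -173*((3 - 4)² - 8)/163 = -173*((-1)² - 8)/163 = -173*(1 - 8)/163 = -173/163*(-7) = 1211/163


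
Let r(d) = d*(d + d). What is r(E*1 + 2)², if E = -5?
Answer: 324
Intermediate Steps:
r(d) = 2*d² (r(d) = d*(2*d) = 2*d²)
r(E*1 + 2)² = (2*(-5*1 + 2)²)² = (2*(-5 + 2)²)² = (2*(-3)²)² = (2*9)² = 18² = 324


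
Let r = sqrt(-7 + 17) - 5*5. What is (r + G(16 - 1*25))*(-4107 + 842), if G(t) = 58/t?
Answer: 923995/9 - 3265*sqrt(10) ≈ 92341.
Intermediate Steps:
r = -25 + sqrt(10) (r = sqrt(10) - 25 = -25 + sqrt(10) ≈ -21.838)
(r + G(16 - 1*25))*(-4107 + 842) = ((-25 + sqrt(10)) + 58/(16 - 1*25))*(-4107 + 842) = ((-25 + sqrt(10)) + 58/(16 - 25))*(-3265) = ((-25 + sqrt(10)) + 58/(-9))*(-3265) = ((-25 + sqrt(10)) + 58*(-1/9))*(-3265) = ((-25 + sqrt(10)) - 58/9)*(-3265) = (-283/9 + sqrt(10))*(-3265) = 923995/9 - 3265*sqrt(10)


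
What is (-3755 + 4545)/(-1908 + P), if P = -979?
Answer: -790/2887 ≈ -0.27364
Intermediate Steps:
(-3755 + 4545)/(-1908 + P) = (-3755 + 4545)/(-1908 - 979) = 790/(-2887) = 790*(-1/2887) = -790/2887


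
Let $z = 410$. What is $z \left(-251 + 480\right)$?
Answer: $93890$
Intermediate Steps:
$z \left(-251 + 480\right) = 410 \left(-251 + 480\right) = 410 \cdot 229 = 93890$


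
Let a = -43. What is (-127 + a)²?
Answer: 28900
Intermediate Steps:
(-127 + a)² = (-127 - 43)² = (-170)² = 28900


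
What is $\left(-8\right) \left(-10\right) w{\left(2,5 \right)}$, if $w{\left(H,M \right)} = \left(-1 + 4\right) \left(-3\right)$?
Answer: $-720$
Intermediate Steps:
$w{\left(H,M \right)} = -9$ ($w{\left(H,M \right)} = 3 \left(-3\right) = -9$)
$\left(-8\right) \left(-10\right) w{\left(2,5 \right)} = \left(-8\right) \left(-10\right) \left(-9\right) = 80 \left(-9\right) = -720$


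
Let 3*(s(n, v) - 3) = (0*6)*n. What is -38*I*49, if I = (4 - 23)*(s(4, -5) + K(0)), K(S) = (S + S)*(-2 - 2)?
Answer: 106134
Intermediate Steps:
s(n, v) = 3 (s(n, v) = 3 + ((0*6)*n)/3 = 3 + (0*n)/3 = 3 + (⅓)*0 = 3 + 0 = 3)
K(S) = -8*S (K(S) = (2*S)*(-4) = -8*S)
I = -57 (I = (4 - 23)*(3 - 8*0) = -19*(3 + 0) = -19*3 = -57)
-38*I*49 = -38*(-57)*49 = 2166*49 = 106134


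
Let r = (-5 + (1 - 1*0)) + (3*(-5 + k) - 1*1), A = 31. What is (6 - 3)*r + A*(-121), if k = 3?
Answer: -3784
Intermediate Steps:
r = -11 (r = (-5 + (1 - 1*0)) + (3*(-5 + 3) - 1*1) = (-5 + (1 + 0)) + (3*(-2) - 1) = (-5 + 1) + (-6 - 1) = -4 - 7 = -11)
(6 - 3)*r + A*(-121) = (6 - 3)*(-11) + 31*(-121) = 3*(-11) - 3751 = -33 - 3751 = -3784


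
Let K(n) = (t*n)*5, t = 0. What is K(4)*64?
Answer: 0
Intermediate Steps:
K(n) = 0 (K(n) = (0*n)*5 = 0*5 = 0)
K(4)*64 = 0*64 = 0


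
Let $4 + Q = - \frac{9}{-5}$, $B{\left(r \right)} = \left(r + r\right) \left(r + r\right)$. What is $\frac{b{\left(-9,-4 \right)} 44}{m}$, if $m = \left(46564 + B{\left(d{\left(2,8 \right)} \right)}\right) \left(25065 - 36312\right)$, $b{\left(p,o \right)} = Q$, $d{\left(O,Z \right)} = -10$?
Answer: $\frac{121}{660255135} \approx 1.8326 \cdot 10^{-7}$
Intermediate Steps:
$B{\left(r \right)} = 4 r^{2}$ ($B{\left(r \right)} = 2 r 2 r = 4 r^{2}$)
$Q = - \frac{11}{5}$ ($Q = -4 - \frac{9}{-5} = -4 - - \frac{9}{5} = -4 + \frac{9}{5} = - \frac{11}{5} \approx -2.2$)
$b{\left(p,o \right)} = - \frac{11}{5}$
$m = -528204108$ ($m = \left(46564 + 4 \left(-10\right)^{2}\right) \left(25065 - 36312\right) = \left(46564 + 4 \cdot 100\right) \left(-11247\right) = \left(46564 + 400\right) \left(-11247\right) = 46964 \left(-11247\right) = -528204108$)
$\frac{b{\left(-9,-4 \right)} 44}{m} = \frac{\left(- \frac{11}{5}\right) 44}{-528204108} = \left(- \frac{484}{5}\right) \left(- \frac{1}{528204108}\right) = \frac{121}{660255135}$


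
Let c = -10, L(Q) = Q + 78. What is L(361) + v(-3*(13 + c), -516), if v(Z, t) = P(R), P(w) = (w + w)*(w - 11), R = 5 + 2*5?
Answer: 559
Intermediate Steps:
L(Q) = 78 + Q
R = 15 (R = 5 + 10 = 15)
P(w) = 2*w*(-11 + w) (P(w) = (2*w)*(-11 + w) = 2*w*(-11 + w))
v(Z, t) = 120 (v(Z, t) = 2*15*(-11 + 15) = 2*15*4 = 120)
L(361) + v(-3*(13 + c), -516) = (78 + 361) + 120 = 439 + 120 = 559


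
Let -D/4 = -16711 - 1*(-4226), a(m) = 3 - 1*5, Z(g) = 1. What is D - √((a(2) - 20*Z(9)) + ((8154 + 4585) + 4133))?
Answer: 49940 - 5*√674 ≈ 49810.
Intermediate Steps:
a(m) = -2 (a(m) = 3 - 5 = -2)
D = 49940 (D = -4*(-16711 - 1*(-4226)) = -4*(-16711 + 4226) = -4*(-12485) = 49940)
D - √((a(2) - 20*Z(9)) + ((8154 + 4585) + 4133)) = 49940 - √((-2 - 20*1) + ((8154 + 4585) + 4133)) = 49940 - √((-2 - 20) + (12739 + 4133)) = 49940 - √(-22 + 16872) = 49940 - √16850 = 49940 - 5*√674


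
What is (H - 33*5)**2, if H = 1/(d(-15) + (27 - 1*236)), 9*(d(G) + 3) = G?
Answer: 11186869824/410881 ≈ 27227.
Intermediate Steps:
d(G) = -3 + G/9
H = -3/641 (H = 1/((-3 + (1/9)*(-15)) + (27 - 1*236)) = 1/((-3 - 5/3) + (27 - 236)) = 1/(-14/3 - 209) = 1/(-641/3) = -3/641 ≈ -0.0046802)
(H - 33*5)**2 = (-3/641 - 33*5)**2 = (-3/641 - 165)**2 = (-105768/641)**2 = 11186869824/410881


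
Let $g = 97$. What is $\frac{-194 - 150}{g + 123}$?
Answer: $- \frac{86}{55} \approx -1.5636$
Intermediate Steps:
$\frac{-194 - 150}{g + 123} = \frac{-194 - 150}{97 + 123} = - \frac{344}{220} = \left(-344\right) \frac{1}{220} = - \frac{86}{55}$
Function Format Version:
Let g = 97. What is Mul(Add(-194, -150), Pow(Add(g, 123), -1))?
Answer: Rational(-86, 55) ≈ -1.5636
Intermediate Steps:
Mul(Add(-194, -150), Pow(Add(g, 123), -1)) = Mul(Add(-194, -150), Pow(Add(97, 123), -1)) = Mul(-344, Pow(220, -1)) = Mul(-344, Rational(1, 220)) = Rational(-86, 55)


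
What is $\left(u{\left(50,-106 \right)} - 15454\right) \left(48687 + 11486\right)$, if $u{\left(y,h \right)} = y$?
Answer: $-926904892$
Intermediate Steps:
$\left(u{\left(50,-106 \right)} - 15454\right) \left(48687 + 11486\right) = \left(50 - 15454\right) \left(48687 + 11486\right) = \left(-15404\right) 60173 = -926904892$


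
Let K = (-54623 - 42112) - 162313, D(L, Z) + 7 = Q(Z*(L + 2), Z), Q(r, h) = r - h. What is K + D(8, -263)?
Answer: -261422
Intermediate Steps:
D(L, Z) = -7 - Z + Z*(2 + L) (D(L, Z) = -7 + (Z*(L + 2) - Z) = -7 + (Z*(2 + L) - Z) = -7 + (-Z + Z*(2 + L)) = -7 - Z + Z*(2 + L))
K = -259048 (K = -96735 - 162313 = -259048)
K + D(8, -263) = -259048 + (-7 - 263 + 8*(-263)) = -259048 + (-7 - 263 - 2104) = -259048 - 2374 = -261422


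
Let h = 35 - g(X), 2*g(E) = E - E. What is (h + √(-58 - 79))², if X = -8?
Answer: (35 + I*√137)² ≈ 1088.0 + 819.33*I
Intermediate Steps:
g(E) = 0 (g(E) = (E - E)/2 = (½)*0 = 0)
h = 35 (h = 35 - 1*0 = 35 + 0 = 35)
(h + √(-58 - 79))² = (35 + √(-58 - 79))² = (35 + √(-137))² = (35 + I*√137)²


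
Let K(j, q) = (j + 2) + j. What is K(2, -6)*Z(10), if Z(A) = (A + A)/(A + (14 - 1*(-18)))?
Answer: 20/7 ≈ 2.8571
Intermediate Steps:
K(j, q) = 2 + 2*j (K(j, q) = (2 + j) + j = 2 + 2*j)
Z(A) = 2*A/(32 + A) (Z(A) = (2*A)/(A + (14 + 18)) = (2*A)/(A + 32) = (2*A)/(32 + A) = 2*A/(32 + A))
K(2, -6)*Z(10) = (2 + 2*2)*(2*10/(32 + 10)) = (2 + 4)*(2*10/42) = 6*(2*10*(1/42)) = 6*(10/21) = 20/7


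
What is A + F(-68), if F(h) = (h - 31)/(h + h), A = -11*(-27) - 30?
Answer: 36411/136 ≈ 267.73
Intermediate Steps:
A = 267 (A = 297 - 30 = 267)
F(h) = (-31 + h)/(2*h) (F(h) = (-31 + h)/((2*h)) = (-31 + h)*(1/(2*h)) = (-31 + h)/(2*h))
A + F(-68) = 267 + (1/2)*(-31 - 68)/(-68) = 267 + (1/2)*(-1/68)*(-99) = 267 + 99/136 = 36411/136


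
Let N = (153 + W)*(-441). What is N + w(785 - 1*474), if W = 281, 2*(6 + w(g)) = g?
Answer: -382489/2 ≈ -1.9124e+5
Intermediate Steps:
w(g) = -6 + g/2
N = -191394 (N = (153 + 281)*(-441) = 434*(-441) = -191394)
N + w(785 - 1*474) = -191394 + (-6 + (785 - 1*474)/2) = -191394 + (-6 + (785 - 474)/2) = -191394 + (-6 + (½)*311) = -191394 + (-6 + 311/2) = -191394 + 299/2 = -382489/2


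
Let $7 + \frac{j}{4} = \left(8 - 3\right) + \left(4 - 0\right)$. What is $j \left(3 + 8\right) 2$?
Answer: $176$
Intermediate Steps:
$j = 8$ ($j = -28 + 4 \left(\left(8 - 3\right) + \left(4 - 0\right)\right) = -28 + 4 \left(5 + \left(4 + 0\right)\right) = -28 + 4 \left(5 + 4\right) = -28 + 4 \cdot 9 = -28 + 36 = 8$)
$j \left(3 + 8\right) 2 = 8 \left(3 + 8\right) 2 = 8 \cdot 11 \cdot 2 = 88 \cdot 2 = 176$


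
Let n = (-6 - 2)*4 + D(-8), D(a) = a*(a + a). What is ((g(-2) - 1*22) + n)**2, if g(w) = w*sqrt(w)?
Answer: 5468 - 296*I*sqrt(2) ≈ 5468.0 - 418.61*I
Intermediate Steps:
D(a) = 2*a**2 (D(a) = a*(2*a) = 2*a**2)
g(w) = w**(3/2)
n = 96 (n = (-6 - 2)*4 + 2*(-8)**2 = -8*4 + 2*64 = -32 + 128 = 96)
((g(-2) - 1*22) + n)**2 = (((-2)**(3/2) - 1*22) + 96)**2 = ((-2*I*sqrt(2) - 22) + 96)**2 = ((-22 - 2*I*sqrt(2)) + 96)**2 = (74 - 2*I*sqrt(2))**2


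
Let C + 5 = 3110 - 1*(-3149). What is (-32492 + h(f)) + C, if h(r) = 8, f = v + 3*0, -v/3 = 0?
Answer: -26230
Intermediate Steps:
v = 0 (v = -3*0 = 0)
f = 0 (f = 0 + 3*0 = 0 + 0 = 0)
C = 6254 (C = -5 + (3110 - 1*(-3149)) = -5 + (3110 + 3149) = -5 + 6259 = 6254)
(-32492 + h(f)) + C = (-32492 + 8) + 6254 = -32484 + 6254 = -26230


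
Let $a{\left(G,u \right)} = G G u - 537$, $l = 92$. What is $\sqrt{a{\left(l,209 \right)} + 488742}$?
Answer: $\sqrt{2257181} \approx 1502.4$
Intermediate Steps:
$a{\left(G,u \right)} = -537 + u G^{2}$ ($a{\left(G,u \right)} = G^{2} u - 537 = u G^{2} - 537 = -537 + u G^{2}$)
$\sqrt{a{\left(l,209 \right)} + 488742} = \sqrt{\left(-537 + 209 \cdot 92^{2}\right) + 488742} = \sqrt{\left(-537 + 209 \cdot 8464\right) + 488742} = \sqrt{\left(-537 + 1768976\right) + 488742} = \sqrt{1768439 + 488742} = \sqrt{2257181}$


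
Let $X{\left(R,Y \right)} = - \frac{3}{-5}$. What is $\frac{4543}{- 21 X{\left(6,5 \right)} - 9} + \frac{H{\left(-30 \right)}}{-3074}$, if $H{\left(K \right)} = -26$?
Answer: $- \frac{34911551}{165996} \approx -210.32$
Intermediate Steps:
$X{\left(R,Y \right)} = \frac{3}{5}$ ($X{\left(R,Y \right)} = \left(-3\right) \left(- \frac{1}{5}\right) = \frac{3}{5}$)
$\frac{4543}{- 21 X{\left(6,5 \right)} - 9} + \frac{H{\left(-30 \right)}}{-3074} = \frac{4543}{\left(-21\right) \frac{3}{5} - 9} - \frac{26}{-3074} = \frac{4543}{- \frac{63}{5} - 9} - - \frac{13}{1537} = \frac{4543}{- \frac{108}{5}} + \frac{13}{1537} = 4543 \left(- \frac{5}{108}\right) + \frac{13}{1537} = - \frac{22715}{108} + \frac{13}{1537} = - \frac{34911551}{165996}$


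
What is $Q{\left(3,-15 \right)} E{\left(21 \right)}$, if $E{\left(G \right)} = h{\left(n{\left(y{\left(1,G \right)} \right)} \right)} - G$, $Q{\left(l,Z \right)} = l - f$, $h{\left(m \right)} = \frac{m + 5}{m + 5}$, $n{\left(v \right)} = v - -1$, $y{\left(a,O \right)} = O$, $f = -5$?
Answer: $-160$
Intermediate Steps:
$n{\left(v \right)} = 1 + v$ ($n{\left(v \right)} = v + 1 = 1 + v$)
$h{\left(m \right)} = 1$ ($h{\left(m \right)} = \frac{5 + m}{5 + m} = 1$)
$Q{\left(l,Z \right)} = 5 + l$ ($Q{\left(l,Z \right)} = l - -5 = l + 5 = 5 + l$)
$E{\left(G \right)} = 1 - G$
$Q{\left(3,-15 \right)} E{\left(21 \right)} = \left(5 + 3\right) \left(1 - 21\right) = 8 \left(1 - 21\right) = 8 \left(-20\right) = -160$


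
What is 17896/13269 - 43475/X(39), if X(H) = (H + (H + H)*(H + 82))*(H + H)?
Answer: 4217320267/3269508138 ≈ 1.2899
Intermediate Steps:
X(H) = 2*H*(H + 2*H*(82 + H)) (X(H) = (H + (2*H)*(82 + H))*(2*H) = (H + 2*H*(82 + H))*(2*H) = 2*H*(H + 2*H*(82 + H)))
17896/13269 - 43475/X(39) = 17896/13269 - 43475*1/(1521*(330 + 4*39)) = 17896*(1/13269) - 43475*1/(1521*(330 + 156)) = 17896/13269 - 43475/(1521*486) = 17896/13269 - 43475/739206 = 4217320267/3269508138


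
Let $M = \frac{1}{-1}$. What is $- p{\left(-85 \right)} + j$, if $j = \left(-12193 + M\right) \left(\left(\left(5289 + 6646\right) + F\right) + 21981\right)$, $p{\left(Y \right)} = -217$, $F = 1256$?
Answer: $-428887151$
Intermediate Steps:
$M = -1$
$j = -428887368$ ($j = \left(-12193 - 1\right) \left(\left(\left(5289 + 6646\right) + 1256\right) + 21981\right) = - 12194 \left(\left(11935 + 1256\right) + 21981\right) = - 12194 \left(13191 + 21981\right) = \left(-12194\right) 35172 = -428887368$)
$- p{\left(-85 \right)} + j = \left(-1\right) \left(-217\right) - 428887368 = 217 - 428887368 = -428887151$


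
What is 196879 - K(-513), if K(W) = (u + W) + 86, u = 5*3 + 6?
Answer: 197285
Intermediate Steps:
u = 21 (u = 15 + 6 = 21)
K(W) = 107 + W (K(W) = (21 + W) + 86 = 107 + W)
196879 - K(-513) = 196879 - (107 - 513) = 196879 - 1*(-406) = 196879 + 406 = 197285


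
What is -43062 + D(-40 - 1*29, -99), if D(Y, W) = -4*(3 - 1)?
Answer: -43070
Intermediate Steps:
D(Y, W) = -8 (D(Y, W) = -4*2 = -8)
-43062 + D(-40 - 1*29, -99) = -43062 - 8 = -43070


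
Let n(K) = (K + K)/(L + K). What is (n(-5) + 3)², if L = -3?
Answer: 289/16 ≈ 18.063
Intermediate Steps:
n(K) = 2*K/(-3 + K) (n(K) = (K + K)/(-3 + K) = (2*K)/(-3 + K) = 2*K/(-3 + K))
(n(-5) + 3)² = (2*(-5)/(-3 - 5) + 3)² = (2*(-5)/(-8) + 3)² = (2*(-5)*(-⅛) + 3)² = (5/4 + 3)² = (17/4)² = 289/16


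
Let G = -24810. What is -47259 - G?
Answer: -22449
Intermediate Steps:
-47259 - G = -47259 - 1*(-24810) = -47259 + 24810 = -22449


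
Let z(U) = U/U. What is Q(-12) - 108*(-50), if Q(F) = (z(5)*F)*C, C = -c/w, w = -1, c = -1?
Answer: 5412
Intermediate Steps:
z(U) = 1
C = -1 (C = -(-1)/(-1) = -(-1)*(-1) = -1*1 = -1)
Q(F) = -F (Q(F) = (1*F)*(-1) = F*(-1) = -F)
Q(-12) - 108*(-50) = -1*(-12) - 108*(-50) = 12 + 5400 = 5412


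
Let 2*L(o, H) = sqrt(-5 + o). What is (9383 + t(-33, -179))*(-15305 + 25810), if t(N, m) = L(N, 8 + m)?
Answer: 98568415 + 10505*I*sqrt(38)/2 ≈ 9.8568e+7 + 32379.0*I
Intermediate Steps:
L(o, H) = sqrt(-5 + o)/2
t(N, m) = sqrt(-5 + N)/2
(9383 + t(-33, -179))*(-15305 + 25810) = (9383 + sqrt(-5 - 33)/2)*(-15305 + 25810) = (9383 + sqrt(-38)/2)*10505 = (9383 + (I*sqrt(38))/2)*10505 = (9383 + I*sqrt(38)/2)*10505 = 98568415 + 10505*I*sqrt(38)/2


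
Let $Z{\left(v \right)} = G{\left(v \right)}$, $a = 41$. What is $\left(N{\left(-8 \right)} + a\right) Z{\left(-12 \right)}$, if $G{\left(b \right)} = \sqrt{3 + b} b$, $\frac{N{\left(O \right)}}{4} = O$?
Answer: $- 324 i \approx - 324.0 i$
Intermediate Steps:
$N{\left(O \right)} = 4 O$
$G{\left(b \right)} = b \sqrt{3 + b}$
$Z{\left(v \right)} = v \sqrt{3 + v}$
$\left(N{\left(-8 \right)} + a\right) Z{\left(-12 \right)} = \left(4 \left(-8\right) + 41\right) \left(- 12 \sqrt{3 - 12}\right) = \left(-32 + 41\right) \left(- 12 \sqrt{-9}\right) = 9 \left(- 12 \cdot 3 i\right) = 9 \left(- 36 i\right) = - 324 i$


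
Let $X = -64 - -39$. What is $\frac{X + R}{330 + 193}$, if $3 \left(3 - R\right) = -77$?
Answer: $\frac{11}{1569} \approx 0.0070108$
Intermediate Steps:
$X = -25$ ($X = -64 + 39 = -25$)
$R = \frac{86}{3}$ ($R = 3 - - \frac{77}{3} = 3 + \frac{77}{3} = \frac{86}{3} \approx 28.667$)
$\frac{X + R}{330 + 193} = \frac{-25 + \frac{86}{3}}{330 + 193} = \frac{11}{3 \cdot 523} = \frac{11}{3} \cdot \frac{1}{523} = \frac{11}{1569}$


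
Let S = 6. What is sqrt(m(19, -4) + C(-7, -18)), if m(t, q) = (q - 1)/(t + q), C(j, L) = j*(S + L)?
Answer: sqrt(753)/3 ≈ 9.1469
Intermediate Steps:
C(j, L) = j*(6 + L)
m(t, q) = (-1 + q)/(q + t)
sqrt(m(19, -4) + C(-7, -18)) = sqrt((-1 - 4)/(-4 + 19) - 7*(6 - 18)) = sqrt(-5/15 - 7*(-12)) = sqrt((1/15)*(-5) + 84) = sqrt(-1/3 + 84) = sqrt(251/3) = sqrt(753)/3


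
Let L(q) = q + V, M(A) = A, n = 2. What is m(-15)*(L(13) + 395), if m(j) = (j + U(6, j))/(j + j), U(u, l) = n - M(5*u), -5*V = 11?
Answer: 87247/150 ≈ 581.65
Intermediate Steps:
V = -11/5 (V = -1/5*11 = -11/5 ≈ -2.2000)
L(q) = -11/5 + q (L(q) = q - 11/5 = -11/5 + q)
U(u, l) = 2 - 5*u
m(j) = (-28 + j)/(2*j) (m(j) = (j + (2 - 5*6))/(j + j) = (j + (2 - 30))/((2*j)) = (j - 28)*(1/(2*j)) = (-28 + j)*(1/(2*j)) = (-28 + j)/(2*j))
m(-15)*(L(13) + 395) = ((1/2)*(-28 - 15)/(-15))*((-11/5 + 13) + 395) = ((1/2)*(-1/15)*(-43))*(54/5 + 395) = (43/30)*(2029/5) = 87247/150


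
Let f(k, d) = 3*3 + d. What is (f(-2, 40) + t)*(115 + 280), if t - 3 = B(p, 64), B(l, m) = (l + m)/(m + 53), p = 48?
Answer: 2447420/117 ≈ 20918.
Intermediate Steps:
f(k, d) = 9 + d
B(l, m) = (l + m)/(53 + m)
t = 463/117 (t = 3 + (48 + 64)/(53 + 64) = 3 + 112/117 = 463/117 ≈ 3.9573)
(f(-2, 40) + t)*(115 + 280) = ((9 + 40) + 463/117)*(115 + 280) = (49 + 463/117)*395 = (6196/117)*395 = 2447420/117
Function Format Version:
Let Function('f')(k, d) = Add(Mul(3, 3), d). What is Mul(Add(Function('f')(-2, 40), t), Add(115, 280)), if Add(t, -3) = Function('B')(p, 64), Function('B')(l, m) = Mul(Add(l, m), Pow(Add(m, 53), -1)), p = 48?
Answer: Rational(2447420, 117) ≈ 20918.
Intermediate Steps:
Function('f')(k, d) = Add(9, d)
Function('B')(l, m) = Mul(Pow(Add(53, m), -1), Add(l, m)) (Function('B')(l, m) = Mul(Add(l, m), Pow(Add(53, m), -1)) = Mul(Pow(Add(53, m), -1), Add(l, m)))
t = Rational(463, 117) (t = Add(3, Mul(Pow(Add(53, 64), -1), Add(48, 64))) = Add(3, Mul(Pow(117, -1), 112)) = Add(3, Mul(Rational(1, 117), 112)) = Add(3, Rational(112, 117)) = Rational(463, 117) ≈ 3.9573)
Mul(Add(Function('f')(-2, 40), t), Add(115, 280)) = Mul(Add(Add(9, 40), Rational(463, 117)), Add(115, 280)) = Mul(Add(49, Rational(463, 117)), 395) = Mul(Rational(6196, 117), 395) = Rational(2447420, 117)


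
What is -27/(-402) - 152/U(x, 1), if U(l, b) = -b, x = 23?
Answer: 20377/134 ≈ 152.07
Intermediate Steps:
-27/(-402) - 152/U(x, 1) = -27/(-402) - 152/((-1*1)) = -27*(-1/402) - 152/(-1) = 9/134 - 152*(-1) = 9/134 + 152 = 20377/134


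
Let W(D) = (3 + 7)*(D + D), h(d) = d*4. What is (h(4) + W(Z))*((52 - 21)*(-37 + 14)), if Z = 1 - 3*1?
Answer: 17112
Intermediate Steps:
h(d) = 4*d
Z = -2 (Z = 1 - 3 = -2)
W(D) = 20*D (W(D) = 10*(2*D) = 20*D)
(h(4) + W(Z))*((52 - 21)*(-37 + 14)) = (4*4 + 20*(-2))*((52 - 21)*(-37 + 14)) = (16 - 40)*(31*(-23)) = -24*(-713) = 17112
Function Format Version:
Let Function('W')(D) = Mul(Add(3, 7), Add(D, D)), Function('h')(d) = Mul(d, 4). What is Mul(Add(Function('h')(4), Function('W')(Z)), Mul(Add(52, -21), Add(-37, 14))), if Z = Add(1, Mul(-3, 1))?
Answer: 17112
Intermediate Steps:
Function('h')(d) = Mul(4, d)
Z = -2 (Z = Add(1, -3) = -2)
Function('W')(D) = Mul(20, D) (Function('W')(D) = Mul(10, Mul(2, D)) = Mul(20, D))
Mul(Add(Function('h')(4), Function('W')(Z)), Mul(Add(52, -21), Add(-37, 14))) = Mul(Add(Mul(4, 4), Mul(20, -2)), Mul(Add(52, -21), Add(-37, 14))) = Mul(Add(16, -40), Mul(31, -23)) = Mul(-24, -713) = 17112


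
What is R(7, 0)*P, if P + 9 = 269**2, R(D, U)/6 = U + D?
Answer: 3038784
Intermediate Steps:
R(D, U) = 6*D + 6*U (R(D, U) = 6*(U + D) = 6*(D + U) = 6*D + 6*U)
P = 72352 (P = -9 + 269**2 = -9 + 72361 = 72352)
R(7, 0)*P = (6*7 + 6*0)*72352 = (42 + 0)*72352 = 42*72352 = 3038784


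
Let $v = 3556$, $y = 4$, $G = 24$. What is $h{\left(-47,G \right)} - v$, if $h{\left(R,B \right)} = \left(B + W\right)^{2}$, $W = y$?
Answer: $-2772$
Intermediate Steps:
$W = 4$
$h{\left(R,B \right)} = \left(4 + B\right)^{2}$ ($h{\left(R,B \right)} = \left(B + 4\right)^{2} = \left(4 + B\right)^{2}$)
$h{\left(-47,G \right)} - v = \left(4 + 24\right)^{2} - 3556 = 28^{2} - 3556 = 784 - 3556 = -2772$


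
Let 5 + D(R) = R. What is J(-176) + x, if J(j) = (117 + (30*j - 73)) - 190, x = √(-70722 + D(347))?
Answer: -5426 + 6*I*√1955 ≈ -5426.0 + 265.29*I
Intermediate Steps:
D(R) = -5 + R
x = 6*I*√1955 (x = √(-70722 + (-5 + 347)) = √(-70722 + 342) = √(-70380) = 6*I*√1955 ≈ 265.29*I)
J(j) = -146 + 30*j (J(j) = (117 + (-73 + 30*j)) - 190 = (44 + 30*j) - 190 = -146 + 30*j)
J(-176) + x = (-146 + 30*(-176)) + 6*I*√1955 = (-146 - 5280) + 6*I*√1955 = -5426 + 6*I*√1955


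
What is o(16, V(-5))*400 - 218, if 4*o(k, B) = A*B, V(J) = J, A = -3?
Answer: 1282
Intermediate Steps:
o(k, B) = -3*B/4 (o(k, B) = (-3*B)/4 = -3*B/4)
o(16, V(-5))*400 - 218 = -3/4*(-5)*400 - 218 = (15/4)*400 - 218 = 1500 - 218 = 1282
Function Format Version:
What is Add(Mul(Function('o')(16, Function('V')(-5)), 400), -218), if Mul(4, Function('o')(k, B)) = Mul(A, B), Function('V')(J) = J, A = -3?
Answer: 1282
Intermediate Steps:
Function('o')(k, B) = Mul(Rational(-3, 4), B) (Function('o')(k, B) = Mul(Rational(1, 4), Mul(-3, B)) = Mul(Rational(-3, 4), B))
Add(Mul(Function('o')(16, Function('V')(-5)), 400), -218) = Add(Mul(Mul(Rational(-3, 4), -5), 400), -218) = Add(Mul(Rational(15, 4), 400), -218) = Add(1500, -218) = 1282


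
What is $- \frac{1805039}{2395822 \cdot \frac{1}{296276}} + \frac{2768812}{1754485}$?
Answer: $- \frac{469136967108356538}{2101716880835} \approx -2.2322 \cdot 10^{5}$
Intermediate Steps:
$- \frac{1805039}{2395822 \cdot \frac{1}{296276}} + \frac{2768812}{1754485} = - \frac{1805039}{2395822 \cdot \frac{1}{296276}} + 2768812 \cdot \frac{1}{1754485} = - \frac{1805039}{\frac{1197911}{148138}} + \frac{2768812}{1754485} = \left(-1805039\right) \frac{148138}{1197911} + \frac{2768812}{1754485} = - \frac{267394867382}{1197911} + \frac{2768812}{1754485} = - \frac{469136967108356538}{2101716880835}$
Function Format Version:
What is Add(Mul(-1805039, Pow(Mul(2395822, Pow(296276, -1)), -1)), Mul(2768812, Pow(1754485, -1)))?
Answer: Rational(-469136967108356538, 2101716880835) ≈ -2.2322e+5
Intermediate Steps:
Add(Mul(-1805039, Pow(Mul(2395822, Pow(296276, -1)), -1)), Mul(2768812, Pow(1754485, -1))) = Add(Mul(-1805039, Pow(Mul(2395822, Rational(1, 296276)), -1)), Mul(2768812, Rational(1, 1754485))) = Add(Mul(-1805039, Pow(Rational(1197911, 148138), -1)), Rational(2768812, 1754485)) = Add(Mul(-1805039, Rational(148138, 1197911)), Rational(2768812, 1754485)) = Add(Rational(-267394867382, 1197911), Rational(2768812, 1754485)) = Rational(-469136967108356538, 2101716880835)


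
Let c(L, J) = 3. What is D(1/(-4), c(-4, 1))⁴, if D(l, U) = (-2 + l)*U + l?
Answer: 2401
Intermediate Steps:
D(l, U) = l + U*(-2 + l) (D(l, U) = U*(-2 + l) + l = l + U*(-2 + l))
D(1/(-4), c(-4, 1))⁴ = (1/(-4) - 2*3 + 3/(-4))⁴ = (-¼ - 6 + 3*(-¼))⁴ = (-¼ - 6 - ¾)⁴ = (-7)⁴ = 2401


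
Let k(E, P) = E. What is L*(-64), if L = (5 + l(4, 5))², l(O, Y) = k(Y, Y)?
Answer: -6400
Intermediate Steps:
l(O, Y) = Y
L = 100 (L = (5 + 5)² = 10² = 100)
L*(-64) = 100*(-64) = -6400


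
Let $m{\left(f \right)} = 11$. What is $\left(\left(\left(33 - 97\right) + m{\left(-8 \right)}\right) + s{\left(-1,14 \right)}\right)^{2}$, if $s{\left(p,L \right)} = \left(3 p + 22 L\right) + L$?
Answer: $70756$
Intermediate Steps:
$s{\left(p,L \right)} = 3 p + 23 L$
$\left(\left(\left(33 - 97\right) + m{\left(-8 \right)}\right) + s{\left(-1,14 \right)}\right)^{2} = \left(\left(\left(33 - 97\right) + 11\right) + \left(3 \left(-1\right) + 23 \cdot 14\right)\right)^{2} = \left(\left(\left(33 - 97\right) + 11\right) + \left(-3 + 322\right)\right)^{2} = \left(\left(-64 + 11\right) + 319\right)^{2} = \left(-53 + 319\right)^{2} = 266^{2} = 70756$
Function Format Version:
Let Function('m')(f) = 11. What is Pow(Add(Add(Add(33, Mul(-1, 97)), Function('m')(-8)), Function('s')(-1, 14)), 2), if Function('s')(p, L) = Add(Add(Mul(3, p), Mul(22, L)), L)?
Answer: 70756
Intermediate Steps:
Function('s')(p, L) = Add(Mul(3, p), Mul(23, L))
Pow(Add(Add(Add(33, Mul(-1, 97)), Function('m')(-8)), Function('s')(-1, 14)), 2) = Pow(Add(Add(Add(33, Mul(-1, 97)), 11), Add(Mul(3, -1), Mul(23, 14))), 2) = Pow(Add(Add(Add(33, -97), 11), Add(-3, 322)), 2) = Pow(Add(Add(-64, 11), 319), 2) = Pow(Add(-53, 319), 2) = Pow(266, 2) = 70756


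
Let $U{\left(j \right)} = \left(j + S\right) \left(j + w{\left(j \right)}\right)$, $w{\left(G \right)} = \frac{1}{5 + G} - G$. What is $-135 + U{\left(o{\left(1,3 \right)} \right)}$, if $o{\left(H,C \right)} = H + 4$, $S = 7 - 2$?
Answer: $-134$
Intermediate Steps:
$S = 5$ ($S = 7 - 2 = 5$)
$o{\left(H,C \right)} = 4 + H$
$U{\left(j \right)} = \left(5 + j\right) \left(j + \frac{1 - j^{2} - 5 j}{5 + j}\right)$ ($U{\left(j \right)} = \left(j + 5\right) \left(j + \frac{1 - j^{2} - 5 j}{5 + j}\right) = \left(5 + j\right) \left(j + \frac{1 - j^{2} - 5 j}{5 + j}\right)$)
$-135 + U{\left(o{\left(1,3 \right)} \right)} = -135 + 1 = -134$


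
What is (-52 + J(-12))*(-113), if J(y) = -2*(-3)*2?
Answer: 4520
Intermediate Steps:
J(y) = 12 (J(y) = 6*2 = 12)
(-52 + J(-12))*(-113) = (-52 + 12)*(-113) = -40*(-113) = 4520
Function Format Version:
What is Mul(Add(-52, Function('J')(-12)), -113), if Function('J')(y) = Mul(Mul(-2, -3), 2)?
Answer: 4520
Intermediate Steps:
Function('J')(y) = 12 (Function('J')(y) = Mul(6, 2) = 12)
Mul(Add(-52, Function('J')(-12)), -113) = Mul(Add(-52, 12), -113) = Mul(-40, -113) = 4520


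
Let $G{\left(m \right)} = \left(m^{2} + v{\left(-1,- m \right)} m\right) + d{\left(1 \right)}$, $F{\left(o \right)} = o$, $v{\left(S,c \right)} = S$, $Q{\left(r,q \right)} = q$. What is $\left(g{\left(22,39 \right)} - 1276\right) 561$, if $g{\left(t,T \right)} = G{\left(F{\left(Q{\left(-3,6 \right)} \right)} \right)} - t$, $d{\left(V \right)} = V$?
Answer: $-710787$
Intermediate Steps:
$G{\left(m \right)} = 1 + m^{2} - m$ ($G{\left(m \right)} = \left(m^{2} - m\right) + 1 = 1 + m^{2} - m$)
$g{\left(t,T \right)} = 31 - t$ ($g{\left(t,T \right)} = \left(1 + 6^{2} - 6\right) - t = \left(1 + 36 - 6\right) - t = 31 - t$)
$\left(g{\left(22,39 \right)} - 1276\right) 561 = \left(\left(31 - 22\right) - 1276\right) 561 = \left(9 - 1276\right) 561 = \left(-1267\right) 561 = -710787$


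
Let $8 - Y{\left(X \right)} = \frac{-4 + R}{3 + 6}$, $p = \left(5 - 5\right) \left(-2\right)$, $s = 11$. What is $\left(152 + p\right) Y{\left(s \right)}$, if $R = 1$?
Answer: $\frac{3800}{3} \approx 1266.7$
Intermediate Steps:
$p = 0$ ($p = 0 \left(-2\right) = 0$)
$Y{\left(X \right)} = \frac{25}{3}$ ($Y{\left(X \right)} = 8 - \frac{-4 + 1}{3 + 6} = 8 - - \frac{3}{9} = 8 - \left(-3\right) \frac{1}{9} = 8 - - \frac{1}{3} = 8 + \frac{1}{3} = \frac{25}{3}$)
$\left(152 + p\right) Y{\left(s \right)} = \left(152 + 0\right) \frac{25}{3} = 152 \cdot \frac{25}{3} = \frac{3800}{3}$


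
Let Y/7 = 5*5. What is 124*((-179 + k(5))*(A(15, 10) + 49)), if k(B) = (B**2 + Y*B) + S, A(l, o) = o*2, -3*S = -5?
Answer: 6183136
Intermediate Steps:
Y = 175 (Y = 7*(5*5) = 7*25 = 175)
S = 5/3 (S = -1/3*(-5) = 5/3 ≈ 1.6667)
A(l, o) = 2*o
k(B) = 5/3 + B**2 + 175*B (k(B) = (B**2 + 175*B) + 5/3 = 5/3 + B**2 + 175*B)
124*((-179 + k(5))*(A(15, 10) + 49)) = 124*((-179 + (5/3 + 5**2 + 175*5))*(2*10 + 49)) = 124*((-179 + (5/3 + 25 + 875))*(20 + 49)) = 124*((-179 + 2705/3)*69) = 124*((2168/3)*69) = 124*49864 = 6183136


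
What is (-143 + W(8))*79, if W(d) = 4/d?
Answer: -22515/2 ≈ -11258.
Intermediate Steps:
(-143 + W(8))*79 = (-143 + 4/8)*79 = (-143 + 4*(⅛))*79 = (-143 + ½)*79 = -285/2*79 = -22515/2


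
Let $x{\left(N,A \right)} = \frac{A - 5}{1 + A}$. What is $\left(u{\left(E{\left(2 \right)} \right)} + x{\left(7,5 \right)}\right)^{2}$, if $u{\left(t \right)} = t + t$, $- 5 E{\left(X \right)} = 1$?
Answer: $\frac{4}{25} \approx 0.16$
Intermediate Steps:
$E{\left(X \right)} = - \frac{1}{5}$ ($E{\left(X \right)} = \left(- \frac{1}{5}\right) 1 = - \frac{1}{5}$)
$u{\left(t \right)} = 2 t$
$x{\left(N,A \right)} = \frac{-5 + A}{1 + A}$
$\left(u{\left(E{\left(2 \right)} \right)} + x{\left(7,5 \right)}\right)^{2} = \left(2 \left(- \frac{1}{5}\right) + \frac{-5 + 5}{1 + 5}\right)^{2} = \left(- \frac{2}{5} + \frac{1}{6} \cdot 0\right)^{2} = \left(- \frac{2}{5} + 0\right)^{2} = \left(- \frac{2}{5}\right)^{2} = \frac{4}{25}$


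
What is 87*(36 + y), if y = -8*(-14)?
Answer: 12876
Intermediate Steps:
y = 112
87*(36 + y) = 87*(36 + 112) = 87*148 = 12876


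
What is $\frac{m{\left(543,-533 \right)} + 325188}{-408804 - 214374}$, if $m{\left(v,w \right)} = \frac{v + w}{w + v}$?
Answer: $- \frac{325189}{623178} \approx -0.52182$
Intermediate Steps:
$m{\left(v,w \right)} = 1$ ($m{\left(v,w \right)} = \frac{v + w}{v + w} = 1$)
$\frac{m{\left(543,-533 \right)} + 325188}{-408804 - 214374} = \frac{1 + 325188}{-408804 - 214374} = \frac{325189}{-623178} = 325189 \left(- \frac{1}{623178}\right) = - \frac{325189}{623178}$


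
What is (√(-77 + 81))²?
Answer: 4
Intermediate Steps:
(√(-77 + 81))² = (√4)² = 2² = 4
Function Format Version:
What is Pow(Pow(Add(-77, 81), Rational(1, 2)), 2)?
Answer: 4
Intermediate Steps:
Pow(Pow(Add(-77, 81), Rational(1, 2)), 2) = Pow(Pow(4, Rational(1, 2)), 2) = Pow(2, 2) = 4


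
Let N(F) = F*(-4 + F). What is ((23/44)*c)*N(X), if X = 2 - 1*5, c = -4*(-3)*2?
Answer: 2898/11 ≈ 263.45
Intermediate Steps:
c = 24 (c = 12*2 = 24)
X = -3 (X = 2 - 5 = -3)
((23/44)*c)*N(X) = ((23/44)*24)*(-3*(-4 - 3)) = ((23*(1/44))*24)*(-3*(-7)) = ((23/44)*24)*21 = (138/11)*21 = 2898/11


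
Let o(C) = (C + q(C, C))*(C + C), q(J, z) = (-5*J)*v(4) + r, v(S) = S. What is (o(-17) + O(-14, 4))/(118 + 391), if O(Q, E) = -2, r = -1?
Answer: -10950/509 ≈ -21.513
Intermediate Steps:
q(J, z) = -1 - 20*J (q(J, z) = -5*J*4 - 1 = -20*J - 1 = -1 - 20*J)
o(C) = 2*C*(-1 - 19*C) (o(C) = (C + (-1 - 20*C))*(C + C) = (-1 - 19*C)*(2*C) = 2*C*(-1 - 19*C))
(o(-17) + O(-14, 4))/(118 + 391) = (-2*(-17)*(1 + 19*(-17)) - 2)/(118 + 391) = (-2*(-17)*(1 - 323) - 2)/509 = (-2*(-17)*(-322) - 2)*(1/509) = (-10948 - 2)*(1/509) = -10950*1/509 = -10950/509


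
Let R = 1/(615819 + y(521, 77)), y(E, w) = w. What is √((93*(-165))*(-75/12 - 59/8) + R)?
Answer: √1239190846567154/76987 ≈ 457.25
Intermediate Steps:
R = 1/615896 (R = 1/(615819 + 77) = 1/615896 ≈ 1.6236e-6)
√((93*(-165))*(-75/12 - 59/8) + R) = √((93*(-165))*(-75/12 - 59/8) + 1/615896) = √(-15345*(-75*1/12 - 59*⅛) + 1/615896) = √(-15345*(-25/4 - 59/8) + 1/615896) = √(-15345*(-109/8) + 1/615896) = √(1672605/8 + 1/615896) = √(16096105142/76987) = √1239190846567154/76987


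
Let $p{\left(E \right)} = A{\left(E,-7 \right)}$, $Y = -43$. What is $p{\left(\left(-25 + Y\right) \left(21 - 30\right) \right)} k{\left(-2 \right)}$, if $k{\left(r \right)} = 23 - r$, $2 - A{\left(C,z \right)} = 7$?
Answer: $-125$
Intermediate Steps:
$A{\left(C,z \right)} = -5$ ($A{\left(C,z \right)} = 2 - 7 = -5$)
$p{\left(E \right)} = -5$
$p{\left(\left(-25 + Y\right) \left(21 - 30\right) \right)} k{\left(-2 \right)} = - 5 \left(23 - -2\right) = - 5 \left(23 + 2\right) = \left(-5\right) 25 = -125$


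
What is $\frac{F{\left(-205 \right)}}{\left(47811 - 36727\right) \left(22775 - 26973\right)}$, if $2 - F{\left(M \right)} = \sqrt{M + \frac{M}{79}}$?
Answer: $- \frac{1}{23265316} + \frac{5 i \sqrt{3239}}{918979982} \approx -4.2982 \cdot 10^{-8} + 3.0965 \cdot 10^{-7} i$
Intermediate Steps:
$F{\left(M \right)} = 2 - \frac{4 \sqrt{395} \sqrt{M}}{79}$ ($F{\left(M \right)} = 2 - \sqrt{M + \frac{M}{79}} = 2 - \sqrt{\frac{80 M}{79}} = 2 - \frac{4 \sqrt{395} \sqrt{M}}{79}$)
$\frac{F{\left(-205 \right)}}{\left(47811 - 36727\right) \left(22775 - 26973\right)} = \frac{2 - \frac{4 \sqrt{395} \sqrt{-205}}{79}}{\left(47811 - 36727\right) \left(22775 - 26973\right)} = \frac{2 - \frac{4 \sqrt{395} i \sqrt{205}}{79}}{11084 \left(-4198\right)} = \frac{2 - \frac{20 i \sqrt{3239}}{79}}{-46530632} = \left(2 - \frac{20 i \sqrt{3239}}{79}\right) \left(- \frac{1}{46530632}\right) = - \frac{1}{23265316} + \frac{5 i \sqrt{3239}}{918979982}$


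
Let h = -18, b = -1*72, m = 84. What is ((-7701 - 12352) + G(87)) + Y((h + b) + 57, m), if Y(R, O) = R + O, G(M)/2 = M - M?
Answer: -20002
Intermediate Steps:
b = -72
G(M) = 0 (G(M) = 2*(M - M) = 2*0 = 0)
Y(R, O) = O + R
((-7701 - 12352) + G(87)) + Y((h + b) + 57, m) = ((-7701 - 12352) + 0) + (84 + ((-18 - 72) + 57)) = (-20053 + 0) + (84 + (-90 + 57)) = -20053 + (84 - 33) = -20053 + 51 = -20002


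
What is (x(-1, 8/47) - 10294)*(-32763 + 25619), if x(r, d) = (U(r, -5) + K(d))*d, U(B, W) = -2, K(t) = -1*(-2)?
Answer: 73540336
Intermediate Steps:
K(t) = 2
x(r, d) = 0 (x(r, d) = (-2 + 2)*d = 0*d = 0)
(x(-1, 8/47) - 10294)*(-32763 + 25619) = (0 - 10294)*(-32763 + 25619) = -10294*(-7144) = 73540336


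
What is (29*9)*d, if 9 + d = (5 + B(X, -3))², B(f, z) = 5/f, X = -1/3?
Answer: 23751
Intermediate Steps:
X = -⅓ (X = -1*⅓ = -⅓ ≈ -0.33333)
d = 91 (d = -9 + (5 + 5/(-⅓))² = -9 + (5 + 5*(-3))² = -9 + (5 - 15)² = -9 + (-10)² = -9 + 100 = 91)
(29*9)*d = (29*9)*91 = 261*91 = 23751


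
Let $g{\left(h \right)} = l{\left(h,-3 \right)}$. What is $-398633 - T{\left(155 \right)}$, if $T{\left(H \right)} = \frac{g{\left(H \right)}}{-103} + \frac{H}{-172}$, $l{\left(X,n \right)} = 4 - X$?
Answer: $- \frac{7062192235}{17716} \approx -3.9863 \cdot 10^{5}$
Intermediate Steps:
$g{\left(h \right)} = 4 - h$
$T{\left(H \right)} = - \frac{4}{103} + \frac{69 H}{17716}$ ($T{\left(H \right)} = \frac{4 - H}{-103} + \frac{H}{-172} = \left(4 - H\right) \left(- \frac{1}{103}\right) + H \left(- \frac{1}{172}\right) = \left(- \frac{4}{103} + \frac{H}{103}\right) - \frac{H}{172} = - \frac{4}{103} + \frac{69 H}{17716}$)
$-398633 - T{\left(155 \right)} = -398633 - \left(- \frac{4}{103} + \frac{69}{17716} \cdot 155\right) = -398633 - \left(- \frac{4}{103} + \frac{10695}{17716}\right) = -398633 - \frac{10007}{17716} = - \frac{7062192235}{17716}$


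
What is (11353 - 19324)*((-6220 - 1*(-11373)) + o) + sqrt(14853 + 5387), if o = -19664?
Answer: 115667181 + 4*sqrt(1265) ≈ 1.1567e+8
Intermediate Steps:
(11353 - 19324)*((-6220 - 1*(-11373)) + o) + sqrt(14853 + 5387) = (11353 - 19324)*((-6220 - 1*(-11373)) - 19664) + sqrt(14853 + 5387) = -7971*((-6220 + 11373) - 19664) + sqrt(20240) = -7971*(5153 - 19664) + 4*sqrt(1265) = -7971*(-14511) + 4*sqrt(1265) = 115667181 + 4*sqrt(1265)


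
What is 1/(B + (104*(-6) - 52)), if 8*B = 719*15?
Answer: 8/5377 ≈ 0.0014878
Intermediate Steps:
B = 10785/8 (B = (719*15)/8 = (1/8)*10785 = 10785/8 ≈ 1348.1)
1/(B + (104*(-6) - 52)) = 1/(10785/8 + (104*(-6) - 52)) = 1/(10785/8 + (-624 - 52)) = 1/(10785/8 - 676) = 1/(5377/8) = 8/5377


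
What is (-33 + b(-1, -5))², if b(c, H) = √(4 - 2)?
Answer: (33 - √2)² ≈ 997.66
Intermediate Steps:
b(c, H) = √2
(-33 + b(-1, -5))² = (-33 + √2)²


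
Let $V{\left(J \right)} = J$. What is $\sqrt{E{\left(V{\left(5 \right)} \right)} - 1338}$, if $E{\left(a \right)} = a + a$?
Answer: $4 i \sqrt{83} \approx 36.442 i$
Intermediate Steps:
$E{\left(a \right)} = 2 a$
$\sqrt{E{\left(V{\left(5 \right)} \right)} - 1338} = \sqrt{2 \cdot 5 - 1338} = \sqrt{10 - 1338} = \sqrt{-1328} = 4 i \sqrt{83}$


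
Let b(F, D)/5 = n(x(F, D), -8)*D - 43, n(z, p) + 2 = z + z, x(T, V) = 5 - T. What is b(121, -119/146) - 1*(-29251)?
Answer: 2189243/73 ≈ 29990.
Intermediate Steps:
n(z, p) = -2 + 2*z (n(z, p) = -2 + (z + z) = -2 + 2*z)
b(F, D) = -215 + 5*D*(8 - 2*F) (b(F, D) = 5*((-2 + 2*(5 - F))*D - 43) = 5*((-2 + (10 - 2*F))*D - 43) = 5*((8 - 2*F)*D - 43) = 5*(D*(8 - 2*F) - 43) = 5*(-43 + D*(8 - 2*F)) = -215 + 5*D*(8 - 2*F))
b(121, -119/146) - 1*(-29251) = (-215 + 40*(-119/146) - 10*(-119/146)*121) - 1*(-29251) = (-215 + 40*(-119*1/146) - 10*(-119*1/146)*121) + 29251 = (-215 + 40*(-119/146) - 10*(-119/146)*121) + 29251 = (-215 - 2380/73 + 71995/73) + 29251 = 53920/73 + 29251 = 2189243/73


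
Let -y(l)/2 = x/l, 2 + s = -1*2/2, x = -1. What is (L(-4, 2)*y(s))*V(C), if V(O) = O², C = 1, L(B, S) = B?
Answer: 8/3 ≈ 2.6667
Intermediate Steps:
s = -3 (s = -2 - 1*2/2 = -2 - 2*½ = -2 - 1 = -3)
y(l) = 2/l (y(l) = -(-2)/l = 2/l)
(L(-4, 2)*y(s))*V(C) = -8/(-3)*1² = -8*(-1)/3*1 = -4*(-⅔)*1 = (8/3)*1 = 8/3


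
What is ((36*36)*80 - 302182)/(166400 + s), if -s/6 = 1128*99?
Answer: 99251/251816 ≈ 0.39414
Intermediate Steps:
s = -670032 (s = -6768*99 = -6*111672 = -670032)
((36*36)*80 - 302182)/(166400 + s) = ((36*36)*80 - 302182)/(166400 - 670032) = (1296*80 - 302182)/(-503632) = (103680 - 302182)*(-1/503632) = -198502*(-1/503632) = 99251/251816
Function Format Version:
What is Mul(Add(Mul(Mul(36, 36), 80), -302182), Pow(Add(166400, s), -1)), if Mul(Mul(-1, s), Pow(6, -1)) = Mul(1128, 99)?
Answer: Rational(99251, 251816) ≈ 0.39414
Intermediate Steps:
s = -670032 (s = Mul(-6, Mul(1128, 99)) = Mul(-6, 111672) = -670032)
Mul(Add(Mul(Mul(36, 36), 80), -302182), Pow(Add(166400, s), -1)) = Mul(Add(Mul(Mul(36, 36), 80), -302182), Pow(Add(166400, -670032), -1)) = Mul(Add(Mul(1296, 80), -302182), Pow(-503632, -1)) = Mul(Add(103680, -302182), Rational(-1, 503632)) = Mul(-198502, Rational(-1, 503632)) = Rational(99251, 251816)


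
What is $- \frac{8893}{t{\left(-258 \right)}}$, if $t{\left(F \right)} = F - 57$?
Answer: $\frac{8893}{315} \approx 28.232$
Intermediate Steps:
$t{\left(F \right)} = -57 + F$
$- \frac{8893}{t{\left(-258 \right)}} = - \frac{8893}{-57 - 258} = - \frac{8893}{-315} = \left(-8893\right) \left(- \frac{1}{315}\right) = \frac{8893}{315}$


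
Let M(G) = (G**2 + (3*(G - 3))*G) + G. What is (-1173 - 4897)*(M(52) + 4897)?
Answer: -92852790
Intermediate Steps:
M(G) = G + G**2 + G*(-9 + 3*G) (M(G) = (G**2 + (3*(-3 + G))*G) + G = (G**2 + (-9 + 3*G)*G) + G = (G**2 + G*(-9 + 3*G)) + G = G + G**2 + G*(-9 + 3*G))
(-1173 - 4897)*(M(52) + 4897) = (-1173 - 4897)*(4*52*(-2 + 52) + 4897) = -6070*(4*52*50 + 4897) = -6070*(10400 + 4897) = -6070*15297 = -92852790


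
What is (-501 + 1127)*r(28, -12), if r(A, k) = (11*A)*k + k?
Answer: -2321208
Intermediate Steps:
r(A, k) = k + 11*A*k (r(A, k) = 11*A*k + k = k + 11*A*k)
(-501 + 1127)*r(28, -12) = (-501 + 1127)*(-12*(1 + 11*28)) = 626*(-12*(1 + 308)) = 626*(-12*309) = 626*(-3708) = -2321208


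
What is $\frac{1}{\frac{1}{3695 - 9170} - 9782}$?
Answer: $- \frac{5475}{53556451} \approx -0.00010223$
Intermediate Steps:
$\frac{1}{\frac{1}{3695 - 9170} - 9782} = \frac{1}{\frac{1}{-5475} - 9782} = \frac{1}{- \frac{1}{5475} - 9782} = \frac{1}{- \frac{53556451}{5475}} = - \frac{5475}{53556451}$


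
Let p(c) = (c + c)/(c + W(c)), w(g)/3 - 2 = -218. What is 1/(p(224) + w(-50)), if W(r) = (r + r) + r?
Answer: -2/1295 ≈ -0.0015444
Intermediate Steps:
w(g) = -648 (w(g) = 6 + 3*(-218) = 6 - 654 = -648)
W(r) = 3*r (W(r) = 2*r + r = 3*r)
p(c) = ½ (p(c) = (c + c)/(c + 3*c) = (2*c)/((4*c)) = (2*c)*(1/(4*c)) = ½)
1/(p(224) + w(-50)) = 1/(½ - 648) = 1/(-1295/2) = -2/1295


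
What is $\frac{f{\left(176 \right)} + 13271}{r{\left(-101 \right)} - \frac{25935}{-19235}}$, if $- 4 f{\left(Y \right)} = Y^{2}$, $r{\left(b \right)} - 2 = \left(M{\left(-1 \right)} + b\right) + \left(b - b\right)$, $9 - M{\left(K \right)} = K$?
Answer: $- \frac{21262369}{337196} \approx -63.056$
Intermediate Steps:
$M{\left(K \right)} = 9 - K$
$r{\left(b \right)} = 12 + b$ ($r{\left(b \right)} = 2 + \left(\left(\left(9 - -1\right) + b\right) + \left(b - b\right)\right) = 2 + \left(\left(\left(9 + 1\right) + b\right) + 0\right) = 2 + \left(\left(10 + b\right) + 0\right) = 2 + \left(10 + b\right) = 12 + b$)
$f{\left(Y \right)} = - \frac{Y^{2}}{4}$
$\frac{f{\left(176 \right)} + 13271}{r{\left(-101 \right)} - \frac{25935}{-19235}} = \frac{- \frac{176^{2}}{4} + 13271}{\left(12 - 101\right) - \frac{25935}{-19235}} = \frac{\left(- \frac{1}{4}\right) 30976 + 13271}{-89 - - \frac{5187}{3847}} = \frac{-7744 + 13271}{-89 + \frac{5187}{3847}} = \frac{5527}{- \frac{337196}{3847}} = 5527 \left(- \frac{3847}{337196}\right) = - \frac{21262369}{337196}$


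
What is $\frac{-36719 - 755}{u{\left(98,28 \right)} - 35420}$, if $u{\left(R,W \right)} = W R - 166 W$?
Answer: $\frac{18737}{18662} \approx 1.004$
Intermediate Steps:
$u{\left(R,W \right)} = - 166 W + R W$ ($u{\left(R,W \right)} = R W - 166 W = - 166 W + R W$)
$\frac{-36719 - 755}{u{\left(98,28 \right)} - 35420} = \frac{-36719 - 755}{28 \left(-166 + 98\right) - 35420} = - \frac{37474}{28 \left(-68\right) - 35420} = - \frac{37474}{-1904 - 35420} = - \frac{37474}{-37324} = \left(-37474\right) \left(- \frac{1}{37324}\right) = \frac{18737}{18662}$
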